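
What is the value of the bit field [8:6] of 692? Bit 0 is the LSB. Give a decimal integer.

v = 1010110100
Shift right by 6: 1010
Mask low 3 bits: 010 = 2

2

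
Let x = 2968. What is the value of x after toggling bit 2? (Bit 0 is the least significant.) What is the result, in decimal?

2972

x = 0101110011000
bit 2 is currently 0; toggle it via x ^ (1 << 2) = x ^ 4
→ 0101110011100 = 2972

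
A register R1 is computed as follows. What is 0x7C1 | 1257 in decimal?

0x7C1 = 11111000001
1257 = 10011101001
 OR → 11111101001 = 2025

2025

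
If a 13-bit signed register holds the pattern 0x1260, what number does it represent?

-3488

pattern = 1001001100000 (MSB is 1 ⇒ negative)
Invert: 0110110011111, add 1 → 0110110100000 = 3488, so the value is -3488.
(Equivalently: 4704 - 2^13 = 4704 - 8192 = -3488.)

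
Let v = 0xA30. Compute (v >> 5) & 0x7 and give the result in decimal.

1

v = 00101000110000
Shift right by 5: 001010001
Mask low 3 bits: 001 = 1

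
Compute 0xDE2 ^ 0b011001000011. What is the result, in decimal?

2977

0xDE2 = 110111100010
b = 011001000011
XOR → 101110100001 = 2977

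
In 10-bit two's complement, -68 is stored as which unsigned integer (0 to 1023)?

956

68 in 10 bits: 0001000100
Invert: 1110111011
Add 1:  1110111100 = 956
(Check: 2^10 - 68 = 1024 - 68 = 956.)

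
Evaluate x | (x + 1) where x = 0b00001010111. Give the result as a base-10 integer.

x = 1010111 = 87
x + 1 = 1011000
OR    = 1011111 = 95
(x | (x + 1) sets the lowest cleared bit.)

95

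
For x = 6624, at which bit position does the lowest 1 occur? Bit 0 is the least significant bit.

5

6624 = 1100111100000
Trailing zeros: 5, so the lowest set bit is bit 5 (value 32).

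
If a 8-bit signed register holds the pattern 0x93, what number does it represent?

-109

pattern = 10010011 (MSB is 1 ⇒ negative)
Invert: 01101100, add 1 → 01101101 = 109, so the value is -109.
(Equivalently: 147 - 2^8 = 147 - 256 = -109.)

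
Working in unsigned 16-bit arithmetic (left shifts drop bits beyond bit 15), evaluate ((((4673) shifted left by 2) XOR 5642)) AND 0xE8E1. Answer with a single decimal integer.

18432

4673 = 0001001001000001
→ shifted left by 2 (mod 2^16) → 0100100100000100 = 18692
5642 = 0001011000001010
→ XOR → 0101111100001110 = 24334
0xE8E1 = 1110100011100001
→ AND → 0100100000000000 = 18432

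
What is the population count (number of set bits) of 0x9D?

0x9D = 10011101
Count the 1s: 1 + 1 + 1 + 1 + 1 = 5

5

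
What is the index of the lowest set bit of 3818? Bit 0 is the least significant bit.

1

3818 = 111011101010
Trailing zeros: 1, so the lowest set bit is bit 1 (value 2).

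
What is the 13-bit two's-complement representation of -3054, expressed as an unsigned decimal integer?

3054 in 13 bits: 0101111101110
Invert: 1010000010001
Add 1:  1010000010010 = 5138
(Check: 2^13 - 3054 = 8192 - 3054 = 5138.)

5138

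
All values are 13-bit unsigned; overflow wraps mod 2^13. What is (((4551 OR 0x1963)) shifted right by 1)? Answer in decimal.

4551 = 1000111000111
0x1963 = 1100101100011
→ OR → 1100111100111 = 6631
→ shifted right by 1 → 0110011110011 = 3315

3315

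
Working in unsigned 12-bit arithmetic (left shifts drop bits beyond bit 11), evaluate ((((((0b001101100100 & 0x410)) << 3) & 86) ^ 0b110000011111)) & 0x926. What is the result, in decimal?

0b001101100100 = 001101100100
0x410 = 010000010000
→ & → 000000000000 = 0
→ << 3 (mod 2^12) → 000000000000 = 0
86 = 000001010110
→ & → 000000000000 = 0
0b110000011111 = 110000011111
→ ^ → 110000011111 = 3103
0x926 = 100100100110
→ & → 100000000110 = 2054

2054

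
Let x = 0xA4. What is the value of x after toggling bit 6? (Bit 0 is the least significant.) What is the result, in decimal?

228

x = 0010100100
bit 6 is currently 0; toggle it via x ^ (1 << 6) = x ^ 64
→ 0011100100 = 228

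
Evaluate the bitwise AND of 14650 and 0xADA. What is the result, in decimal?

2074

14650 = 11100100111010
0xADA = 00101011011010
AND → 00100000011010 = 2074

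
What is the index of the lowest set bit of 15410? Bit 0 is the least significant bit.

1

15410 = 11110000110010
Trailing zeros: 1, so the lowest set bit is bit 1 (value 2).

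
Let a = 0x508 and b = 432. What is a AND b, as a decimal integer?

256

0x508 = 10100001000
432 = 00110110000
AND → 00100000000 = 256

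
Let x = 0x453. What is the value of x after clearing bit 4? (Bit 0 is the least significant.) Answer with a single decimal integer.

x = 10001010011
bit 4 is currently 1; clear it via x & ~(1 << 4) = x & ~16
→ 10001000011 = 1091

1091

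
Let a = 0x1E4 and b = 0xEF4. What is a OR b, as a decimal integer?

0x1E4 = 000111100100
0xEF4 = 111011110100
 OR → 111111110100 = 4084

4084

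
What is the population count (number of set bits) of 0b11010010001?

5

n = 11010010001
Count the 1s: 1 + 1 + 1 + 1 + 1 = 5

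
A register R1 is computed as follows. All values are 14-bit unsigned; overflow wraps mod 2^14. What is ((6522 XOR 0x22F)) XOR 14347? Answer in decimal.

9054

6522 = 01100101111010
0x22F = 00001000101111
→ XOR → 01101101010101 = 6997
14347 = 11100000001011
→ XOR → 10001101011110 = 9054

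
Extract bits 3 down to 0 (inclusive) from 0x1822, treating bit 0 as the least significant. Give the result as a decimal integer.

2

v = 1100000100010
Shift right by 0: 1100000100010
Mask low 4 bits: 0010 = 2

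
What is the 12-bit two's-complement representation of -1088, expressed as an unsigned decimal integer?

1088 in 12 bits: 010001000000
Invert: 101110111111
Add 1:  101111000000 = 3008
(Check: 2^12 - 1088 = 4096 - 1088 = 3008.)

3008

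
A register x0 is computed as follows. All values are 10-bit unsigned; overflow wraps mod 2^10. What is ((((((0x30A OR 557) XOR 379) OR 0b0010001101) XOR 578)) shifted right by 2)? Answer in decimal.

39

0x30A = 1100001010
557 = 1000101101
→ OR → 1100101111 = 815
379 = 0101111011
→ XOR → 1001010100 = 596
0b0010001101 = 0010001101
→ OR → 1011011101 = 733
578 = 1001000010
→ XOR → 0010011111 = 159
→ shifted right by 2 → 0000100111 = 39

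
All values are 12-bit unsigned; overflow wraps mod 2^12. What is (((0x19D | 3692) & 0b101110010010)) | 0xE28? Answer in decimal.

0x19D = 000110011101
3692 = 111001101100
→ | → 111111111101 = 4093
0b101110010010 = 101110010010
→ & → 101110010000 = 2960
0xE28 = 111000101000
→ | → 111110111000 = 4024

4024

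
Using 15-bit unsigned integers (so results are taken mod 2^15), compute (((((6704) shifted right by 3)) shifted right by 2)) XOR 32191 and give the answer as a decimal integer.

32110

6704 = 001101000110000
→ shifted right by 3 → 000001101000110 = 838
→ shifted right by 2 → 000000011010001 = 209
32191 = 111110110111111
→ XOR → 111110101101110 = 32110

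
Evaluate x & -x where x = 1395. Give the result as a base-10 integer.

x = 10101110011 = 1395
-x (two's complement) = …01010001101
AND   = 00000000001 = 1
(x & -x isolates the lowest set bit of x.)

1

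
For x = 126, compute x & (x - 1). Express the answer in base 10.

x = 1111110 = 126
x - 1 = 1111101
AND   = 1111100 = 124
(x & (x - 1) clears the lowest set bit of x.)

124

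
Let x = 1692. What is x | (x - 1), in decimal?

x = 11010011100 = 1692
x - 1 = 11010011011
OR    = 11010011111 = 1695
(x | (x - 1) sets all bits below the lowest set bit.)

1695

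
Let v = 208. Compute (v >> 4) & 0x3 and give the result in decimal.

v = 0011010000
Shift right by 4: 001101
Mask low 2 bits: 01 = 1

1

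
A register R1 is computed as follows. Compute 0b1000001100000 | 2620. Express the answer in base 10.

6780

a = 1000001100000
2620 = 0101000111100
 OR → 1101001111100 = 6780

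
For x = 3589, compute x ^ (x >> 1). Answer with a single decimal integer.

2311

x = 111000000101 = 3589
x>>1 = 011100000010
XOR  = 100100000111 = 2311
(x ^ (x >> 1) gives the standard binary-reflected Gray code of x.)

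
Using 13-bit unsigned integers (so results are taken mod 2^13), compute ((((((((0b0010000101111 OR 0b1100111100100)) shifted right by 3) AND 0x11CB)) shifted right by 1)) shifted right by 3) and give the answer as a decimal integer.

24

0b0010000101111 = 0010000101111
0b1100111100100 = 1100111100100
→ OR → 1110111101111 = 7663
→ shifted right by 3 → 0001110111101 = 957
0x11CB = 1000111001011
→ AND → 0000110001001 = 393
→ shifted right by 1 → 0000011000100 = 196
→ shifted right by 3 → 0000000011000 = 24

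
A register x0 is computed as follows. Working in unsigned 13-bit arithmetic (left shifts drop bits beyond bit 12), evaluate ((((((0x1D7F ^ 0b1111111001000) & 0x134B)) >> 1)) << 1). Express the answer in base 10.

514

0x1D7F = 1110101111111
0b1111111001000 = 1111111001000
→ ^ → 0001010110111 = 695
0x134B = 1001101001011
→ & → 0001000000011 = 515
→ >> 1 → 0000100000001 = 257
→ << 1 (mod 2^13) → 0001000000010 = 514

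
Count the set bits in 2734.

2734 = 101010101110
Count the 1s: 1 + 1 + 1 + 1 + 1 + 1 + 1 = 7

7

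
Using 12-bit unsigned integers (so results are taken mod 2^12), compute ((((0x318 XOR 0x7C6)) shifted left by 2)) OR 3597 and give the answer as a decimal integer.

3965

0x318 = 001100011000
0x7C6 = 011111000110
→ XOR → 010011011110 = 1246
→ shifted left by 2 (mod 2^12) → 001101111000 = 888
3597 = 111000001101
→ OR → 111101111101 = 3965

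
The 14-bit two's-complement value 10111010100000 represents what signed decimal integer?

pattern = 10111010100000 (MSB is 1 ⇒ negative)
Invert: 01000101011111, add 1 → 01000101100000 = 4448, so the value is -4448.
(Equivalently: 11936 - 2^14 = 11936 - 16384 = -4448.)

-4448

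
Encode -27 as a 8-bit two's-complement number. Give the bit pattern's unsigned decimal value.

27 in 8 bits: 00011011
Invert: 11100100
Add 1:  11100101 = 229
(Check: 2^8 - 27 = 256 - 27 = 229.)

229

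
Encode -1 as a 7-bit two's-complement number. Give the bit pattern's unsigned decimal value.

1 in 7 bits: 0000001
Invert: 1111110
Add 1:  1111111 = 127
(Check: 2^7 - 1 = 128 - 1 = 127.)

127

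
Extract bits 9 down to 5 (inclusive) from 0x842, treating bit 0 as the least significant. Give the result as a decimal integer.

2

v = 100001000010
Shift right by 5: 1000010
Mask low 5 bits: 00010 = 2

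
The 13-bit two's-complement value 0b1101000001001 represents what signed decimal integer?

-1527

pattern = 1101000001001 (MSB is 1 ⇒ negative)
Invert: 0010111110110, add 1 → 0010111110111 = 1527, so the value is -1527.
(Equivalently: 6665 - 2^13 = 6665 - 8192 = -1527.)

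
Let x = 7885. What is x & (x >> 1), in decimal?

x = 1111011001101 = 7885
x>>1 = 0111101100110
AND  = 0111001000100 = 3652
(x & (x >> 1) has a 1 wherever x has two consecutive 1 bits.)

3652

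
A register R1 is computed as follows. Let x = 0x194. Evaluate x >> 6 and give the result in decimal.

0x194 = 110010100
shift right by 6 → 000000110 = 6
(equivalently, floor(404 / 64))

6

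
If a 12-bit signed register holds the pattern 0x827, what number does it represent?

-2009

pattern = 100000100111 (MSB is 1 ⇒ negative)
Invert: 011111011000, add 1 → 011111011001 = 2009, so the value is -2009.
(Equivalently: 2087 - 2^12 = 2087 - 4096 = -2009.)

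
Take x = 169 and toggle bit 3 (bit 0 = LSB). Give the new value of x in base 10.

161

x = 10101001
bit 3 is currently 1; toggle it via x ^ (1 << 3) = x ^ 8
→ 10100001 = 161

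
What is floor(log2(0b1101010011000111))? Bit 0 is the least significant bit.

15

0b1101010011000111 = 1101010011000111
The topmost 1 is at position 15 (since 2^15 = 32768 ≤ 54471 < 65536).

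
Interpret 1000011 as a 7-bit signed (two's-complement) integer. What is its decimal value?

pattern = 1000011 (MSB is 1 ⇒ negative)
Invert: 0111100, add 1 → 0111101 = 61, so the value is -61.
(Equivalently: 67 - 2^7 = 67 - 128 = -61.)

-61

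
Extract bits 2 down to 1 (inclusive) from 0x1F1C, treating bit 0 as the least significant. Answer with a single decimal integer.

v = 01111100011100
Shift right by 1: 0111110001110
Mask low 2 bits: 10 = 2

2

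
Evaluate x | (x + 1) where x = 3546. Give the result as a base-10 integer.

x = 110111011010 = 3546
x + 1 = 110111011011
OR    = 110111011011 = 3547
(x | (x + 1) sets the lowest cleared bit.)

3547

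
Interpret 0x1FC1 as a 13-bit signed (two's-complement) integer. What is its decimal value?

-63

pattern = 1111111000001 (MSB is 1 ⇒ negative)
Invert: 0000000111110, add 1 → 0000000111111 = 63, so the value is -63.
(Equivalently: 8129 - 2^13 = 8129 - 8192 = -63.)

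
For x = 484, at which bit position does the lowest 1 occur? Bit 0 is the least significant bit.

2

484 = 111100100
Trailing zeros: 2, so the lowest set bit is bit 2 (value 4).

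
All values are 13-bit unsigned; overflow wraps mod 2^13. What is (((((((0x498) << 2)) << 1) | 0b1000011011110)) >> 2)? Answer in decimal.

1335

0x498 = 0010010011000
→ << 2 (mod 2^13) → 1001001100000 = 4704
→ << 1 (mod 2^13) → 0010011000000 = 1216
0b1000011011110 = 1000011011110
→ | → 1010011011110 = 5342
→ >> 2 → 0010100110111 = 1335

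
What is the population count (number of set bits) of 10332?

6

10332 = 10100001011100
Count the 1s: 1 + 1 + 1 + 1 + 1 + 1 = 6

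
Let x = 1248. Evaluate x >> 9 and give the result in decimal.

2

1248 = 10011100000
shift right by 9 → 00000000010 = 2
(equivalently, floor(1248 / 512))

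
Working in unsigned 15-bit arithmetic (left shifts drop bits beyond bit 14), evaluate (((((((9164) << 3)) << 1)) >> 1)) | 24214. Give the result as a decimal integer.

24310

9164 = 010001111001100
→ << 3 (mod 2^15) → 001111001100000 = 7776
→ << 1 (mod 2^15) → 011110011000000 = 15552
→ >> 1 → 001111001100000 = 7776
24214 = 101111010010110
→ | → 101111011110110 = 24310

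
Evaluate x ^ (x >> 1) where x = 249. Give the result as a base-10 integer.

133

x = 11111001 = 249
x>>1 = 01111100
XOR  = 10000101 = 133
(x ^ (x >> 1) gives the standard binary-reflected Gray code of x.)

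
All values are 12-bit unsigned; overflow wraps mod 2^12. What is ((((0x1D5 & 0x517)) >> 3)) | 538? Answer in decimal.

0x1D5 = 000111010101
0x517 = 010100010111
→ & → 000100010101 = 277
→ >> 3 → 000000100010 = 34
538 = 001000011010
→ | → 001000111010 = 570

570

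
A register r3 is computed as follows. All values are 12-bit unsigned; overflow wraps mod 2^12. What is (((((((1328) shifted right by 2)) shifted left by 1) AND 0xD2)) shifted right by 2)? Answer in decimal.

36

1328 = 010100110000
→ shifted right by 2 → 000101001100 = 332
→ shifted left by 1 (mod 2^12) → 001010011000 = 664
0xD2 = 000011010010
→ AND → 000010010000 = 144
→ shifted right by 2 → 000000100100 = 36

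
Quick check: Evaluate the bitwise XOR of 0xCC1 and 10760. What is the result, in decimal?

9929

0xCC1 = 00110011000001
10760 = 10101000001000
XOR → 10011011001001 = 9929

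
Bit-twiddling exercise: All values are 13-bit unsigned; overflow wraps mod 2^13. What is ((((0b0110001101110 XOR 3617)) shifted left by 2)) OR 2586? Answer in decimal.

2878

0b0110001101110 = 0110001101110
3617 = 0111000100001
→ XOR → 0001001001111 = 591
→ shifted left by 2 (mod 2^13) → 0100100111100 = 2364
2586 = 0101000011010
→ OR → 0101100111110 = 2878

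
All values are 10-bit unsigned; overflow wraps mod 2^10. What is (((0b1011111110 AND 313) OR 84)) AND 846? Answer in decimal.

0b1011111110 = 1011111110
313 = 0100111001
→ AND → 0000111000 = 56
84 = 0001010100
→ OR → 0001111100 = 124
846 = 1101001110
→ AND → 0001001100 = 76

76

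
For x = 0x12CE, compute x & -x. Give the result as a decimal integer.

x = 1001011001110 = 4814
-x (two's complement) = …0110100110010
AND   = 0000000000010 = 2
(x & -x isolates the lowest set bit of x.)

2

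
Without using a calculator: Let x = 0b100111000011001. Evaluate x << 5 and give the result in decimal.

x = 00000100111000011001
shift left by 5 → 10011100001100100000 = 639776
(equivalently, 19993 × 2^5 = 19993 × 32)

639776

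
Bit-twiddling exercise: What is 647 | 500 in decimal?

647 = 1010000111
500 = 0111110100
 OR → 1111110111 = 1015

1015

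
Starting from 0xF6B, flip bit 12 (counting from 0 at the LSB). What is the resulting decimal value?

x = 0111101101011
bit 12 is currently 0; toggle it via x ^ (1 << 12) = x ^ 4096
→ 1111101101011 = 8043

8043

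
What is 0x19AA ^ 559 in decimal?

0x19AA = 1100110101010
559 = 0001000101111
XOR → 1101110000101 = 7045

7045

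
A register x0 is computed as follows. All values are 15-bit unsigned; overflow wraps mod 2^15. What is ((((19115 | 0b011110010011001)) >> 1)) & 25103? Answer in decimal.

19115 = 100101010101011
0b011110010011001 = 011110010011001
→ | → 111111010111011 = 32443
→ >> 1 → 011111101011101 = 16221
25103 = 110001000001111
→ & → 010001000001101 = 8717

8717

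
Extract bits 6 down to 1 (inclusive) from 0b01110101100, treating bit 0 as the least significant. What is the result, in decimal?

v = 01110101100
Shift right by 1: 0111010110
Mask low 6 bits: 010110 = 22

22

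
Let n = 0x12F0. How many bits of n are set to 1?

6

0x12F0 = 1001011110000
Count the 1s: 1 + 1 + 1 + 1 + 1 + 1 = 6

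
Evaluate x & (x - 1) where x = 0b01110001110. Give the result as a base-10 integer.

x = 1110001110 = 910
x - 1 = 1110001101
AND   = 1110001100 = 908
(x & (x - 1) clears the lowest set bit of x.)

908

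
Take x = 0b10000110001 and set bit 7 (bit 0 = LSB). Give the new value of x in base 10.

x = 10000110001
bit 7 is currently 0; set it via x | (1 << 7) = x | 128
→ 10010110001 = 1201

1201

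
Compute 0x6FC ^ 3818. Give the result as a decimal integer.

2070

0x6FC = 011011111100
3818 = 111011101010
XOR → 100000010110 = 2070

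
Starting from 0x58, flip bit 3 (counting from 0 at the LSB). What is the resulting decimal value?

x = 001011000
bit 3 is currently 1; toggle it via x ^ (1 << 3) = x ^ 8
→ 001010000 = 80

80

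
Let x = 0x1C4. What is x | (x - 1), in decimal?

x = 111000100 = 452
x - 1 = 111000011
OR    = 111000111 = 455
(x | (x - 1) sets all bits below the lowest set bit.)

455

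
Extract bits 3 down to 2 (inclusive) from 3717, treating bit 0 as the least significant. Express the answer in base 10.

v = 111010000101
Shift right by 2: 1110100001
Mask low 2 bits: 01 = 1

1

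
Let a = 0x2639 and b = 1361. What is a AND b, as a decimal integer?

1041

0x2639 = 10011000111001
1361 = 00010101010001
AND → 00010000010001 = 1041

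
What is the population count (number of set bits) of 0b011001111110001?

n = 11001111110001
Count the 1s: 1 + 1 + 1 + 1 + 1 + 1 + 1 + 1 + 1 = 9

9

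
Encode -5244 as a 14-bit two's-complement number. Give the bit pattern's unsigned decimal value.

11140

5244 in 14 bits: 01010001111100
Invert: 10101110000011
Add 1:  10101110000100 = 11140
(Check: 2^14 - 5244 = 16384 - 5244 = 11140.)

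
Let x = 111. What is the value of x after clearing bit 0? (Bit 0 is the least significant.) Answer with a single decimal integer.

110

x = 001101111
bit 0 is currently 1; clear it via x & ~(1 << 0) = x & ~1
→ 001101110 = 110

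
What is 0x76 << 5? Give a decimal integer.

0x76 = 000001110110
shift left by 5 → 111011000000 = 3776
(equivalently, 118 × 2^5 = 118 × 32)

3776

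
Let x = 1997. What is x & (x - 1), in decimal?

x = 11111001101 = 1997
x - 1 = 11111001100
AND   = 11111001100 = 1996
(x & (x - 1) clears the lowest set bit of x.)

1996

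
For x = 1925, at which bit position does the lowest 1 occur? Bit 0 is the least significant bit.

1925 = 11110000101
Trailing zeros: 0, so the lowest set bit is bit 0 (value 1).

0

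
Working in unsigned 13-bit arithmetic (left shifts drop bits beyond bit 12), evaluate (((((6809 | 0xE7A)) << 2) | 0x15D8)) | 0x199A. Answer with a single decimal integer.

6809 = 1101010011001
0xE7A = 0111001111010
→ | → 1111011111011 = 7931
→ << 2 (mod 2^13) → 1101111101100 = 7148
0x15D8 = 1010111011000
→ | → 1111111111100 = 8188
0x199A = 1100110011010
→ | → 1111111111110 = 8190

8190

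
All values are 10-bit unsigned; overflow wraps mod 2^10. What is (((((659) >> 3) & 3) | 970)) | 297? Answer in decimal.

1003

659 = 1010010011
→ >> 3 → 0001010010 = 82
3 = 0000000011
→ & → 0000000010 = 2
970 = 1111001010
→ | → 1111001010 = 970
297 = 0100101001
→ | → 1111101011 = 1003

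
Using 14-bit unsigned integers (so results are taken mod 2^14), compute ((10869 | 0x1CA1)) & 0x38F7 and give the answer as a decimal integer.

14581

10869 = 10101001110101
0x1CA1 = 01110010100001
→ | → 11111011110101 = 16117
0x38F7 = 11100011110111
→ & → 11100011110101 = 14581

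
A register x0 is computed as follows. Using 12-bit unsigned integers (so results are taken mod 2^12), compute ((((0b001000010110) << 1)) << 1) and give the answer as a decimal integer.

2136

0b001000010110 = 001000010110
→ << 1 (mod 2^12) → 010000101100 = 1068
→ << 1 (mod 2^12) → 100001011000 = 2136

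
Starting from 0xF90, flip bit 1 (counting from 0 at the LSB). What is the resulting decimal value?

x = 111110010000
bit 1 is currently 0; toggle it via x ^ (1 << 1) = x ^ 2
→ 111110010010 = 3986

3986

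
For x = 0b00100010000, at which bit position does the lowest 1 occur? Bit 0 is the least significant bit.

4

0b00100010000 = 100010000
Trailing zeros: 4, so the lowest set bit is bit 4 (value 16).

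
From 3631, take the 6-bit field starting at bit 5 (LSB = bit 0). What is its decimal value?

v = 111000101111
Shift right by 5: 1110001
Mask low 6 bits: 110001 = 49

49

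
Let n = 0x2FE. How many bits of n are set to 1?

8

0x2FE = 1011111110
Count the 1s: 1 + 1 + 1 + 1 + 1 + 1 + 1 + 1 = 8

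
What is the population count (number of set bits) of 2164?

2164 = 100001110100
Count the 1s: 1 + 1 + 1 + 1 + 1 = 5

5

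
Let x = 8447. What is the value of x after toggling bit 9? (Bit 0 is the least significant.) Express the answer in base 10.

x = 010000011111111
bit 9 is currently 0; toggle it via x ^ (1 << 9) = x ^ 512
→ 010001011111111 = 8959

8959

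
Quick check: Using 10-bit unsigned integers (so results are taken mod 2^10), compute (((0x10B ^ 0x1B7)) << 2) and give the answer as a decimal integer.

752

0x10B = 0100001011
0x1B7 = 0110110111
→ ^ → 0010111100 = 188
→ << 2 (mod 2^10) → 1011110000 = 752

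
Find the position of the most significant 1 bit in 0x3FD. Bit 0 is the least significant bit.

9

0x3FD = 1111111101
The topmost 1 is at position 9 (since 2^9 = 512 ≤ 1021 < 1024).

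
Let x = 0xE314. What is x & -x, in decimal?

x = 1110001100010100 = 58132
-x (two's complement) = …0001110011101100
AND   = 0000000000000100 = 4
(x & -x isolates the lowest set bit of x.)

4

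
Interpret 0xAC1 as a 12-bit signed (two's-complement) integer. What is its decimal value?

-1343

pattern = 101011000001 (MSB is 1 ⇒ negative)
Invert: 010100111110, add 1 → 010100111111 = 1343, so the value is -1343.
(Equivalently: 2753 - 2^12 = 2753 - 4096 = -1343.)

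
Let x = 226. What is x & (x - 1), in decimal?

x = 11100010 = 226
x - 1 = 11100001
AND   = 11100000 = 224
(x & (x - 1) clears the lowest set bit of x.)

224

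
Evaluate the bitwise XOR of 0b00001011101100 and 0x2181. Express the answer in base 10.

9069

a = 00001011101100
0x2181 = 10000110000001
XOR → 10001101101101 = 9069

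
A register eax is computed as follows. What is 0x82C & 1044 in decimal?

0x82C = 100000101100
1044 = 010000010100
AND → 000000000100 = 4

4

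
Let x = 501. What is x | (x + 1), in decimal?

503

x = 111110101 = 501
x + 1 = 111110110
OR    = 111110111 = 503
(x | (x + 1) sets the lowest cleared bit.)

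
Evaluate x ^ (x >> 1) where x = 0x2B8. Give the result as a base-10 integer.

x = 1010111000 = 696
x>>1 = 0101011100
XOR  = 1111100100 = 996
(x ^ (x >> 1) gives the standard binary-reflected Gray code of x.)

996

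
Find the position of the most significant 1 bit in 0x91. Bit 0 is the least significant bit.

7

0x91 = 10010001
The topmost 1 is at position 7 (since 2^7 = 128 ≤ 145 < 256).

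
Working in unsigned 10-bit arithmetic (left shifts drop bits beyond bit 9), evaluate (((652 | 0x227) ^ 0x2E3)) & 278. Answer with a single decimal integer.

652 = 1010001100
0x227 = 1000100111
→ | → 1010101111 = 687
0x2E3 = 1011100011
→ ^ → 0001001100 = 76
278 = 0100010110
→ & → 0000000100 = 4

4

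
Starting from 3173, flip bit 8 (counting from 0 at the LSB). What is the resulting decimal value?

x = 0110001100101
bit 8 is currently 0; toggle it via x ^ (1 << 8) = x ^ 256
→ 0110101100101 = 3429

3429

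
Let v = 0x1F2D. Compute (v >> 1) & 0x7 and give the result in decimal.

6

v = 1111100101101
Shift right by 1: 111110010110
Mask low 3 bits: 110 = 6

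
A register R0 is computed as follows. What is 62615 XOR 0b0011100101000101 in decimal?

52690

62615 = 1111010010010111
b = 0011100101000101
XOR → 1100110111010010 = 52690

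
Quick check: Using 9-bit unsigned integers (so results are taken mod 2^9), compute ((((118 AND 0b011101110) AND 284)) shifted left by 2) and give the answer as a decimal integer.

118 = 001110110
0b011101110 = 011101110
→ AND → 001100110 = 102
284 = 100011100
→ AND → 000000100 = 4
→ shifted left by 2 (mod 2^9) → 000010000 = 16

16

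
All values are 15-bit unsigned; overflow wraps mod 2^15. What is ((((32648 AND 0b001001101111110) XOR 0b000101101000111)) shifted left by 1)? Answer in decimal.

32648 = 111111110001000
0b001001101111110 = 001001101111110
→ AND → 001001100001000 = 4872
0b000101101000111 = 000101101000111
→ XOR → 001100001001111 = 6223
→ shifted left by 1 (mod 2^15) → 011000010011110 = 12446

12446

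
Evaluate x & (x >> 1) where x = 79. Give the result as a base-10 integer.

x = 1001111 = 79
x>>1 = 0100111
AND  = 0000111 = 7
(x & (x >> 1) has a 1 wherever x has two consecutive 1 bits.)

7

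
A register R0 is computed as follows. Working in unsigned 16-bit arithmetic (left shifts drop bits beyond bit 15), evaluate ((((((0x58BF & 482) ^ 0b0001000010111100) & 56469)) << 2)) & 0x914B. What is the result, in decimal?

0x58BF = 0101100010111111
482 = 0000000111100010
→ & → 0000000010100010 = 162
0b0001000010111100 = 0001000010111100
→ ^ → 0001000000011110 = 4126
56469 = 1101110010010101
→ & → 0001000000010100 = 4116
→ << 2 (mod 2^16) → 0100000001010000 = 16464
0x914B = 1001000101001011
→ & → 0000000001000000 = 64

64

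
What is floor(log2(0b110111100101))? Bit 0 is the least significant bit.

11

0b110111100101 = 110111100101
The topmost 1 is at position 11 (since 2^11 = 2048 ≤ 3557 < 4096).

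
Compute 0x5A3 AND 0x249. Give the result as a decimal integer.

1

0x5A3 = 10110100011
0x249 = 01001001001
AND → 00000000001 = 1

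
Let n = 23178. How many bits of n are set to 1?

7

23178 = 101101010001010
Count the 1s: 1 + 1 + 1 + 1 + 1 + 1 + 1 = 7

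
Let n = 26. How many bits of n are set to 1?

3

26 = 11010
Count the 1s: 1 + 1 + 1 = 3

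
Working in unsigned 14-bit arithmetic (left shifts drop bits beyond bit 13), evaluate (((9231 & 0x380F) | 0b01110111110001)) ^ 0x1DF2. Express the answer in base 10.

8205

9231 = 10010000001111
0x380F = 11100000001111
→ & → 10000000001111 = 8207
0b01110111110001 = 01110111110001
→ | → 11110111111111 = 15871
0x1DF2 = 01110111110010
→ ^ → 10000000001101 = 8205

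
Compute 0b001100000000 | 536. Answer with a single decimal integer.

792

a = 1100000000
536 = 1000011000
 OR → 1100011000 = 792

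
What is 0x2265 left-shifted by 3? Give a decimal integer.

70440

0x2265 = 00010001001100101
shift left by 3 → 10001001100101000 = 70440
(equivalently, 8805 × 2^3 = 8805 × 8)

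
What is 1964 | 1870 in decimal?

1964 = 11110101100
1870 = 11101001110
 OR → 11111101110 = 2030

2030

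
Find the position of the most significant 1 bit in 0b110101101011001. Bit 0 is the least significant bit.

14

0b110101101011001 = 110101101011001
The topmost 1 is at position 14 (since 2^14 = 16384 ≤ 27481 < 32768).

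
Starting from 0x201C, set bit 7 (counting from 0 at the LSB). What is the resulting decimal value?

x = 10000000011100
bit 7 is currently 0; set it via x | (1 << 7) = x | 128
→ 10000010011100 = 8348

8348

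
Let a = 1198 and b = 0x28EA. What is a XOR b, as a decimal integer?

1198 = 00010010101110
0x28EA = 10100011101010
XOR → 10110001000100 = 11332

11332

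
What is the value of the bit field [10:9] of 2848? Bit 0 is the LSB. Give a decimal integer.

1

v = 101100100000
Shift right by 9: 101
Mask low 2 bits: 01 = 1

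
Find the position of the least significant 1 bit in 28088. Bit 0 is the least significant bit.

28088 = 110110110111000
Trailing zeros: 3, so the lowest set bit is bit 3 (value 8).

3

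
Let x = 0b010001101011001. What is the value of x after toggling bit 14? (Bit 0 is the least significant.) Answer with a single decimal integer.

x = 010001101011001
bit 14 is currently 0; toggle it via x ^ (1 << 14) = x ^ 16384
→ 110001101011001 = 25433

25433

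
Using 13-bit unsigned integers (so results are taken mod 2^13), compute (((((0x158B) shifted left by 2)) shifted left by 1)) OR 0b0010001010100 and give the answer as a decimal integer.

0x158B = 1010110001011
→ shifted left by 2 (mod 2^13) → 1011000101100 = 5676
→ shifted left by 1 (mod 2^13) → 0110001011000 = 3160
0b0010001010100 = 0010001010100
→ OR → 0110001011100 = 3164

3164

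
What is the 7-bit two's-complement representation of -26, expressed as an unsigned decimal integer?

26 in 7 bits: 0011010
Invert: 1100101
Add 1:  1100110 = 102
(Check: 2^7 - 26 = 128 - 26 = 102.)

102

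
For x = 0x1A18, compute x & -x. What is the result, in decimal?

8

x = 1101000011000 = 6680
-x (two's complement) = …0010111101000
AND   = 0000000001000 = 8
(x & -x isolates the lowest set bit of x.)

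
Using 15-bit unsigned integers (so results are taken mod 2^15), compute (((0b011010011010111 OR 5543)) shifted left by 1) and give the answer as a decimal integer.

27630

0b011010011010111 = 011010011010111
5543 = 001010110100111
→ OR → 011010111110111 = 13815
→ shifted left by 1 (mod 2^15) → 110101111101110 = 27630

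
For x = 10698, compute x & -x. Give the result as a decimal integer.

x = 10100111001010 = 10698
-x (two's complement) = …01011000110110
AND   = 00000000000010 = 2
(x & -x isolates the lowest set bit of x.)

2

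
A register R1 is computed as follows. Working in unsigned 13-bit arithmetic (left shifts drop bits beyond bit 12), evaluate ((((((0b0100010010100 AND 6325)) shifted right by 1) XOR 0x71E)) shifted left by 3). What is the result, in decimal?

0b0100010010100 = 0100010010100
6325 = 1100010110101
→ AND → 0100010010100 = 2196
→ shifted right by 1 → 0010001001010 = 1098
0x71E = 0011100011110
→ XOR → 0001101010100 = 852
→ shifted left by 3 (mod 2^13) → 1101010100000 = 6816

6816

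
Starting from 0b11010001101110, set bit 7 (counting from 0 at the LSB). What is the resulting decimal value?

x = 11010001101110
bit 7 is currently 0; set it via x | (1 << 7) = x | 128
→ 11010011101110 = 13550

13550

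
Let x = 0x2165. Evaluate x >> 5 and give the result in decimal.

0x2165 = 10000101100101
shift right by 5 → 00000100001011 = 267
(equivalently, floor(8549 / 32))

267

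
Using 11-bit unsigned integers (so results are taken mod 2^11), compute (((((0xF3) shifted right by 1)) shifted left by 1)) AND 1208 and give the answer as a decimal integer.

0xF3 = 00011110011
→ shifted right by 1 → 00001111001 = 121
→ shifted left by 1 (mod 2^11) → 00011110010 = 242
1208 = 10010111000
→ AND → 00010110000 = 176

176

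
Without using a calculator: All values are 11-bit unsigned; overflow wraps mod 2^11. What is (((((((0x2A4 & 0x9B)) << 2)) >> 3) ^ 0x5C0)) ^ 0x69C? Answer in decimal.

0x2A4 = 01010100100
0x9B = 00010011011
→ & → 00010000000 = 128
→ << 2 (mod 2^11) → 01000000000 = 512
→ >> 3 → 00001000000 = 64
0x5C0 = 10111000000
→ ^ → 10110000000 = 1408
0x69C = 11010011100
→ ^ → 01100011100 = 796

796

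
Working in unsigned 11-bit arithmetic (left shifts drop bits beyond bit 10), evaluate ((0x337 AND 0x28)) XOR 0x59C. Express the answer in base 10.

1468

0x337 = 01100110111
0x28 = 00000101000
→ AND → 00000100000 = 32
0x59C = 10110011100
→ XOR → 10110111100 = 1468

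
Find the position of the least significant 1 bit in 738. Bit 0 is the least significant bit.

738 = 1011100010
Trailing zeros: 1, so the lowest set bit is bit 1 (value 2).

1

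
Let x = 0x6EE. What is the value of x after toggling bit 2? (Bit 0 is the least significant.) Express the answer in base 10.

1770

x = 11011101110
bit 2 is currently 1; toggle it via x ^ (1 << 2) = x ^ 4
→ 11011101010 = 1770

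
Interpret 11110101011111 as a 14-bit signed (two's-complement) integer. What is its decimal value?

pattern = 11110101011111 (MSB is 1 ⇒ negative)
Invert: 00001010100000, add 1 → 00001010100001 = 673, so the value is -673.
(Equivalently: 15711 - 2^14 = 15711 - 16384 = -673.)

-673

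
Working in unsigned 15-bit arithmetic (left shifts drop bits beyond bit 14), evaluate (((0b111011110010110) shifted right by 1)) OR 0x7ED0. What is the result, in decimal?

0b111011110010110 = 111011110010110
→ shifted right by 1 → 011101111001011 = 15307
0x7ED0 = 111111011010000
→ OR → 111111111011011 = 32731

32731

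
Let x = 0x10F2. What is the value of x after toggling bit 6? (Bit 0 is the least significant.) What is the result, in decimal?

x = 1000011110010
bit 6 is currently 1; toggle it via x ^ (1 << 6) = x ^ 64
→ 1000010110010 = 4274

4274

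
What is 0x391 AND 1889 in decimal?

769

0x391 = 01110010001
1889 = 11101100001
AND → 01100000001 = 769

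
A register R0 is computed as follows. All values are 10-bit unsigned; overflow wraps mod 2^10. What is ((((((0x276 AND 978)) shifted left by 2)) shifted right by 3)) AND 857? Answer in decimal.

0x276 = 1001110110
978 = 1111010010
→ AND → 1001010010 = 594
→ shifted left by 2 (mod 2^10) → 0101001000 = 328
→ shifted right by 3 → 0000101001 = 41
857 = 1101011001
→ AND → 0000001001 = 9

9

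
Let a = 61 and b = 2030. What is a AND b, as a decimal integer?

61 = 00000111101
2030 = 11111101110
AND → 00000101100 = 44

44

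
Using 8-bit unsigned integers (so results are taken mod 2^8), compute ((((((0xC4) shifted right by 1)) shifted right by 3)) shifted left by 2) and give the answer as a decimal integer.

0xC4 = 11000100
→ shifted right by 1 → 01100010 = 98
→ shifted right by 3 → 00001100 = 12
→ shifted left by 2 (mod 2^8) → 00110000 = 48

48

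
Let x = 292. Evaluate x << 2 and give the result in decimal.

292 = 00100100100
shift left by 2 → 10010010000 = 1168
(equivalently, 292 × 2^2 = 292 × 4)

1168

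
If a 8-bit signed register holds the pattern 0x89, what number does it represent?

-119

pattern = 10001001 (MSB is 1 ⇒ negative)
Invert: 01110110, add 1 → 01110111 = 119, so the value is -119.
(Equivalently: 137 - 2^8 = 137 - 256 = -119.)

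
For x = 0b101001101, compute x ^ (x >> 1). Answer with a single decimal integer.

x = 101001101 = 333
x>>1 = 010100110
XOR  = 111101011 = 491
(x ^ (x >> 1) gives the standard binary-reflected Gray code of x.)

491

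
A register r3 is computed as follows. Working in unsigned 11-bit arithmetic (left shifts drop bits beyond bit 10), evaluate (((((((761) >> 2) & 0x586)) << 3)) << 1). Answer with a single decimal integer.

761 = 01011111001
→ >> 2 → 00010111110 = 190
0x586 = 10110000110
→ & → 00010000110 = 134
→ << 3 (mod 2^11) → 10000110000 = 1072
→ << 1 (mod 2^11) → 00001100000 = 96

96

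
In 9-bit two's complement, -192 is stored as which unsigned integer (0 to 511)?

320

192 in 9 bits: 011000000
Invert: 100111111
Add 1:  101000000 = 320
(Check: 2^9 - 192 = 512 - 192 = 320.)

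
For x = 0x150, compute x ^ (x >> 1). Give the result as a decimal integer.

x = 101010000 = 336
x>>1 = 010101000
XOR  = 111111000 = 504
(x ^ (x >> 1) gives the standard binary-reflected Gray code of x.)

504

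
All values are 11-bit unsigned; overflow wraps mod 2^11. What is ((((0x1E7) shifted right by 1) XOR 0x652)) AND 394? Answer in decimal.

128

0x1E7 = 00111100111
→ shifted right by 1 → 00011110011 = 243
0x652 = 11001010010
→ XOR → 11010100001 = 1697
394 = 00110001010
→ AND → 00010000000 = 128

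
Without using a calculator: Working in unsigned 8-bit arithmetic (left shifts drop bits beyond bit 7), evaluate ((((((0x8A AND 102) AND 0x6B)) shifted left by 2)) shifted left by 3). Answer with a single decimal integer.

0x8A = 10001010
102 = 01100110
→ AND → 00000010 = 2
0x6B = 01101011
→ AND → 00000010 = 2
→ shifted left by 2 (mod 2^8) → 00001000 = 8
→ shifted left by 3 (mod 2^8) → 01000000 = 64

64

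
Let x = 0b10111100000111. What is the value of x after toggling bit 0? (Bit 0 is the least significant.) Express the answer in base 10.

x = 10111100000111
bit 0 is currently 1; toggle it via x ^ (1 << 0) = x ^ 1
→ 10111100000110 = 12038

12038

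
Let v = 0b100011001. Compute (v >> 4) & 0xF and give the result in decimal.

1

v = 100011001
Shift right by 4: 10001
Mask low 4 bits: 0001 = 1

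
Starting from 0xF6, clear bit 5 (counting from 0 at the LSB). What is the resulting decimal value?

214

x = 011110110
bit 5 is currently 1; clear it via x & ~(1 << 5) = x & ~32
→ 011010110 = 214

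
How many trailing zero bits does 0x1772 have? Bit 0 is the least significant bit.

1

0x1772 = 1011101110010
Trailing zeros: 1, so the lowest set bit is bit 1 (value 2).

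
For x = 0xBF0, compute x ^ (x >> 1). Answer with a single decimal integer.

x = 101111110000 = 3056
x>>1 = 010111111000
XOR  = 111000001000 = 3592
(x ^ (x >> 1) gives the standard binary-reflected Gray code of x.)

3592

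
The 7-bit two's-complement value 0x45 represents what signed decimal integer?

pattern = 1000101 (MSB is 1 ⇒ negative)
Invert: 0111010, add 1 → 0111011 = 59, so the value is -59.
(Equivalently: 69 - 2^7 = 69 - 128 = -59.)

-59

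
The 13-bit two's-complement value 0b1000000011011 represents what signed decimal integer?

-4069

pattern = 1000000011011 (MSB is 1 ⇒ negative)
Invert: 0111111100100, add 1 → 0111111100101 = 4069, so the value is -4069.
(Equivalently: 4123 - 2^13 = 4123 - 8192 = -4069.)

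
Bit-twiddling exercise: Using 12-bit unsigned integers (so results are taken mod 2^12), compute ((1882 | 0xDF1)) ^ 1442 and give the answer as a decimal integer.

1882 = 011101011010
0xDF1 = 110111110001
→ | → 111111111011 = 4091
1442 = 010110100010
→ ^ → 101001011001 = 2649

2649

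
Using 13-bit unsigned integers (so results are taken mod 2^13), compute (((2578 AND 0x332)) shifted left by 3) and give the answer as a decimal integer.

2578 = 0101000010010
0x332 = 0001100110010
→ AND → 0001000010010 = 530
→ shifted left by 3 (mod 2^13) → 1000010010000 = 4240

4240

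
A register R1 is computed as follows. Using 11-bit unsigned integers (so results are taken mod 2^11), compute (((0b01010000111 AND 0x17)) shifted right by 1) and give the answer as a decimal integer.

3

0b01010000111 = 01010000111
0x17 = 00000010111
→ AND → 00000000111 = 7
→ shifted right by 1 → 00000000011 = 3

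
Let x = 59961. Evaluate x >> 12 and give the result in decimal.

59961 = 1110101000111001
shift right by 12 → 0000000000001110 = 14
(equivalently, floor(59961 / 4096))

14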